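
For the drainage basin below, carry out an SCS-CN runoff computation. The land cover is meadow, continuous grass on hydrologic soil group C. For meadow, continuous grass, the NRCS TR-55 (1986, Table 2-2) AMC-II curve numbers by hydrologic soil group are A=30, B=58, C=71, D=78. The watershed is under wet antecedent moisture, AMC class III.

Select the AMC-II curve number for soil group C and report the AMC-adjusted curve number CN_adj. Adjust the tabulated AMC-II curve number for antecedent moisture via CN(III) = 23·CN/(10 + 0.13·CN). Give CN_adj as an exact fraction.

CN_adj = 163300/1923 ≈ 84.919

NRCS table: meadow, continuous grass, soil group C → CN(II) = 71
CN(III) from CN(II)=71: (23·71)/(10 + 0.13·71) = 163300/1923 ≈ 84.919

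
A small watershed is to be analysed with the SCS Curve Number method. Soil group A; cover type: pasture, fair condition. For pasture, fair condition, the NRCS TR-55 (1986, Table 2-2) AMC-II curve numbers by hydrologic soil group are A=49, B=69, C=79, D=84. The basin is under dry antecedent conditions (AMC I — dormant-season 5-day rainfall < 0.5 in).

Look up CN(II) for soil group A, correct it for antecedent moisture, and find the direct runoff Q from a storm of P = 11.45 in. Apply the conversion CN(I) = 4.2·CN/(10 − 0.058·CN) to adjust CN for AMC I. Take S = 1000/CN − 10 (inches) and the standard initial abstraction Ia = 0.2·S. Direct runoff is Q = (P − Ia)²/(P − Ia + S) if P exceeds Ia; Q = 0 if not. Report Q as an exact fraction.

Q = 1984435209/1471792420 in ≈ 1.348 in

NRCS table: pasture, fair condition, soil group A → CN(II) = 49
Dry (AMC I): CN(I) = 4.2·49/(10 − 0.058·49) = (1029/5)/(3579/500) = 34300/1193 ≈ 28.751
Max retention: S = 1000/(34300/1193) − 10 = 8500/343 in (≈ 24.781 in)
Initial abstraction Ia = S/5 = (8500/343)/5 = 1700/343 ≈ 4.956 in
Excess rainfall: 11.450 − 4.956 = 6.494 in; P > Ia so Q > 0
Q: (44547/6860)² ÷ (214547/6860) = 1984435209/1471792420 in (≈ 1.348 in)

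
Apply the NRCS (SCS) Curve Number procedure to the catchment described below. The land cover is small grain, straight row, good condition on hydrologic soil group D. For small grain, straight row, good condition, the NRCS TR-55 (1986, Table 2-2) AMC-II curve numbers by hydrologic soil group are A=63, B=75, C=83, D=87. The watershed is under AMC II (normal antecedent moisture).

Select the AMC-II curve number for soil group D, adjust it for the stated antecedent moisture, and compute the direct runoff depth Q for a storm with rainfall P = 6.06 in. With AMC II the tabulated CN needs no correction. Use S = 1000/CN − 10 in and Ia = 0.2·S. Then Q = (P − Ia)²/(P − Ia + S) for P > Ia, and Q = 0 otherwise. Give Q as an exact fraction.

Q = 628053721/137290350 in ≈ 4.575 in

NRCS table: small grain, straight row, good condition, soil group D → CN(II) = 87
AMC II — tabulated CN = 87 applies directly.
Max retention: S = 1000/87 − 10 = 130/87 in (≈ 1.494 in)
Ia = 0.2·(130/87) = 26/87 in ≈ 0.299 in
Excess rainfall: 6.060 − 0.299 = 5.761 in; P > Ia so Q > 0
Q: (25061/4350)² ÷ (31561/4350) = 628053721/137290350 in (≈ 4.575 in)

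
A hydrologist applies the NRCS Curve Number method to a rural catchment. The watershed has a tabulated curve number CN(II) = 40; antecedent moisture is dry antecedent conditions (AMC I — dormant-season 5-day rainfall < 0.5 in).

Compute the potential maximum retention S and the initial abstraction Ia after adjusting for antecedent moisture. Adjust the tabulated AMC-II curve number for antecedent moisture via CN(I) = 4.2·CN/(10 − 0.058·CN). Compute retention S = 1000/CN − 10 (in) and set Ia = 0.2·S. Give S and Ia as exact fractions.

S = 250/7 in ≈ 35.714 in; Ia = 50/7 in ≈ 7.143 in

Dry (AMC I): CN(I) = 4.2·40/(10 − 0.058·40) = 168/(192/25) = 175/8 ≈ 21.875
Max retention: S = 1000/(175/8) − 10 = 250/7 in (≈ 35.714 in)
Ia = 0.2·(250/7) = 50/7 in ≈ 7.143 in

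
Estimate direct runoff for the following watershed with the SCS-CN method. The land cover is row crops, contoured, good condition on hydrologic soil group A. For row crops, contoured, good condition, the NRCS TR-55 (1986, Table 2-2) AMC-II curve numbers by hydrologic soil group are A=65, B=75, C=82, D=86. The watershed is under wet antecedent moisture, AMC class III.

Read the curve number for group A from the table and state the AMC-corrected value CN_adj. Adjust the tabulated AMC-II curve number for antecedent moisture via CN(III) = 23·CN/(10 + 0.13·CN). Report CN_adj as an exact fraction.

NRCS table: row crops, contoured, good condition, soil group A → CN(II) = 65
Adjust CN=65 to AMC III: 23·65/(10 + 0.13·65) → 1495 ÷ (369/20) = 29900/369 ≈ 81.030

CN_adj = 29900/369 ≈ 81.030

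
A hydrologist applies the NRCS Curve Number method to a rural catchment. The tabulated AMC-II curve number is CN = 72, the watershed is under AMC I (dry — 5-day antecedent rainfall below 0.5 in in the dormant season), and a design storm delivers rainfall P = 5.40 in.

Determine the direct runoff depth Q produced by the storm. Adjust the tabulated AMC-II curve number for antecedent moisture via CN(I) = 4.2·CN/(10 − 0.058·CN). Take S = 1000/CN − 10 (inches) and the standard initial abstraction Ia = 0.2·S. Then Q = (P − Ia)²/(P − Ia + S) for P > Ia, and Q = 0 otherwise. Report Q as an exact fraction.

Adjust CN=72 to AMC I: 4.2·72/(10 − 0.058·72) → (1512/5) ÷ (728/125) = 675/13 ≈ 51.923
Max retention: S = 1000/(675/13) − 10 = 250/27 in (≈ 9.259 in)
Ia = 0.2·(250/27) = 50/27 in ≈ 1.852 in
P − Ia = 5.400 − 1.852 = 479/135 ≈ 3.548 in (> 0, runoff occurs)
Q: (479/135)² ÷ (1729/135) = 229441/233415 in (≈ 0.983 in)

Q = 229441/233415 in ≈ 0.983 in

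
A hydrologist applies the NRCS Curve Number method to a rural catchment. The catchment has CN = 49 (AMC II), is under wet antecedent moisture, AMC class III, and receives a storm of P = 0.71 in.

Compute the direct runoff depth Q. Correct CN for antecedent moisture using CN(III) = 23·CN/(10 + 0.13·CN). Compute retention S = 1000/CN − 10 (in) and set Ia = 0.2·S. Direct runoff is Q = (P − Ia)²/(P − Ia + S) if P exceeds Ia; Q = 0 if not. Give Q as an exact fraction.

Adjust CN=49 to AMC III: 23·49/(10 + 0.13·49) → 1127 ÷ (1637/100) = 112700/1637 ≈ 68.845
Retention S: 1000/CN − 10 with CN=68.845 → S = 5100/1127 ≈ 4.525 in
Ia = 0.2S: 0.2·4.525 = 0.905 in (exactly 1020/1127)
P = 0.710 ≤ Ia = 0.905 in: entire storm abstracted, Q = 0.

Q = 0 in ≈ 0.000 in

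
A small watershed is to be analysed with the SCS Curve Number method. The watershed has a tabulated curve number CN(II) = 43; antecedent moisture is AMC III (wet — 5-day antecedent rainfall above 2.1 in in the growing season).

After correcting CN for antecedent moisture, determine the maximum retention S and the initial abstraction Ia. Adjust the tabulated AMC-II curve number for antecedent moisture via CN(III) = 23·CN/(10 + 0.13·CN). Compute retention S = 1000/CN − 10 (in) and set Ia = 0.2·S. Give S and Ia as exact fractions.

Adjust CN=43 to AMC III: 23·43/(10 + 0.13·43) → 989 ÷ (1559/100) = 98900/1559 ≈ 63.438
S = 1000/(98900/1559) − 10 = 5700/989 in ≈ 5.763 in
Ia = 0.2·(5700/989) = 1140/989 in ≈ 1.153 in

S = 5700/989 in ≈ 5.763 in; Ia = 1140/989 in ≈ 1.153 in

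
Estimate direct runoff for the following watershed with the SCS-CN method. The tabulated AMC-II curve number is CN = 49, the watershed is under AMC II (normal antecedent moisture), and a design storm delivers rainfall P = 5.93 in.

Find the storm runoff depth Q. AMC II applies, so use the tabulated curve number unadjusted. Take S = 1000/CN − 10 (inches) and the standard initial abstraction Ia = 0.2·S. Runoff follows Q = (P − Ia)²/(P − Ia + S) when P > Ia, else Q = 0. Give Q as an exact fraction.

AMC II — tabulated CN = 49 applies directly.
Max retention: S = 1000/49 − 10 = 510/49 in (≈ 10.408 in)
Initial abstraction Ia = S/5 = (510/49)/5 = 102/49 ≈ 2.082 in
Excess rainfall: 5.930 − 2.082 = 3.848 in; P > Ia so Q > 0
Q = (18857/4900)²/((18857/4900) + 510/49) = (355586449/24010000)/(69857/4900) = 355586449/342299300 in ≈ 1.039 in

Q = 355586449/342299300 in ≈ 1.039 in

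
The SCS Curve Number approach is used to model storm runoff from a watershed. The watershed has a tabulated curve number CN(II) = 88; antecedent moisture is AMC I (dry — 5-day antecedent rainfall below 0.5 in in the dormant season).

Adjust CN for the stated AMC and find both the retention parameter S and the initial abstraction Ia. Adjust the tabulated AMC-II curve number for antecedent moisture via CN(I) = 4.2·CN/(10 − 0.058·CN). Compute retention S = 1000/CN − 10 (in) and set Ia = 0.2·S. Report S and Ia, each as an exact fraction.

Dry (AMC I): CN(I) = 4.2·88/(10 − 0.058·88) = (1848/5)/(612/125) = 3850/51 ≈ 75.490
S = 1000/(3850/51) − 10 = 250/77 in ≈ 3.247 in
Initial abstraction Ia = S/5 = (250/77)/5 = 50/77 ≈ 0.649 in

S = 250/77 in ≈ 3.247 in; Ia = 50/77 in ≈ 0.649 in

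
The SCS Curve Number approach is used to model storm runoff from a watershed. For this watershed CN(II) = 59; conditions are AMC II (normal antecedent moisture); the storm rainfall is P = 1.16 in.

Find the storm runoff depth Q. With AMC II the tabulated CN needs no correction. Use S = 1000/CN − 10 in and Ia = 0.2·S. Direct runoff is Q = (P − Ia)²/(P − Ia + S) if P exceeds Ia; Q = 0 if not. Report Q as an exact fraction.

AMC II — tabulated CN = 59 applies directly.
Retention S: 1000/CN − 10 with CN=59.000 → S = 410/59 ≈ 6.949 in
Initial abstraction Ia = S/5 = (410/59)/5 = 82/59 ≈ 1.390 in
P = 1.160 ≤ Ia = 1.390 in: entire storm abstracted, Q = 0.

Q = 0 in ≈ 0.000 in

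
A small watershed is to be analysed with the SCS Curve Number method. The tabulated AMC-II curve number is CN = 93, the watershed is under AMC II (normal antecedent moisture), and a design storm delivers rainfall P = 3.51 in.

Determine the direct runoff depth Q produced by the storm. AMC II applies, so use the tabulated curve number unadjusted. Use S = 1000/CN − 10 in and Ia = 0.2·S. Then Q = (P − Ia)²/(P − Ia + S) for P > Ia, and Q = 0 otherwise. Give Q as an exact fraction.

Q = 976125049/355659900 in ≈ 2.745 in

Average conditions: CN = 93 (no AMC adjustment).
S = 1000/93 − 10 = 70/93 in ≈ 0.753 in
Ia = 0.2·(70/93) = 14/93 in ≈ 0.151 in
P − Ia = 3.510 − 0.151 = 31243/9300 ≈ 3.359 in (> 0, runoff occurs)
Q: (31243/9300)² ÷ (38243/9300) = 976125049/355659900 in (≈ 2.745 in)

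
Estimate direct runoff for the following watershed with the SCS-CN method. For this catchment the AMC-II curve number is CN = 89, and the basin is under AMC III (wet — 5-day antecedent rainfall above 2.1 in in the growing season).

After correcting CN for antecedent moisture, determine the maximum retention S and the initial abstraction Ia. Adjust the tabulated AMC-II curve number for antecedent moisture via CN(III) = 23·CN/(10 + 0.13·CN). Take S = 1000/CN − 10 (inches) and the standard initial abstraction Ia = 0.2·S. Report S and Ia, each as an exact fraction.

Wet (AMC III): CN(III) = 23·89/(10 + 0.13·89) = 2047/(2157/100) = 204700/2157 ≈ 94.900
S = 1000/(204700/2157) − 10 = 1100/2047 in ≈ 0.537 in
Initial abstraction Ia = S/5 = (1100/2047)/5 = 220/2047 ≈ 0.107 in

S = 1100/2047 in ≈ 0.537 in; Ia = 220/2047 in ≈ 0.107 in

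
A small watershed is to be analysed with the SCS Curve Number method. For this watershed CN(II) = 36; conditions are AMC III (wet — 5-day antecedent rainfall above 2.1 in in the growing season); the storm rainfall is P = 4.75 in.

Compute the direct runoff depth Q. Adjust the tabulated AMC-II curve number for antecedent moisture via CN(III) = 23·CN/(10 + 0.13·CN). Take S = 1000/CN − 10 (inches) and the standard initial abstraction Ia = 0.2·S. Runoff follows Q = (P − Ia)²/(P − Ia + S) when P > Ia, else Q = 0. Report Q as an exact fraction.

CN(III) from CN(II)=36: (23·36)/(10 + 0.13·36) = 20700/367 ≈ 56.403
Max retention: S = 1000/(20700/367) − 10 = 1600/207 in (≈ 7.729 in)
Ia = 0.2S: 0.2·7.729 = 1.546 in (exactly 320/207)
P − Ia = 4.750 − 1.546 = 2653/828 ≈ 3.204 in (> 0, runoff occurs)
Runoff Q = (P−Ia)²/(P−Ia+S) = (3.204)²/(3.204+7.729) = 7038409/7495884 ≈ 0.939 in

Q = 7038409/7495884 in ≈ 0.939 in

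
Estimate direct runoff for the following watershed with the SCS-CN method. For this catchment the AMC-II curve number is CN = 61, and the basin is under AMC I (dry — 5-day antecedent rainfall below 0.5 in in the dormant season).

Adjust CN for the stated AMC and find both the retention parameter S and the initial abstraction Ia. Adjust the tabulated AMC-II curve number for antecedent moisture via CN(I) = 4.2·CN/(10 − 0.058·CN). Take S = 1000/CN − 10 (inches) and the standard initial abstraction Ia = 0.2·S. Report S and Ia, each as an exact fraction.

Adjust CN=61 to AMC I: 4.2·61/(10 − 0.058·61) → (1281/5) ÷ (3231/500) = 42700/1077 ≈ 39.647
S = 1000/(42700/1077) − 10 = 6500/427 in ≈ 15.222 in
Ia = 0.2·(6500/427) = 1300/427 in ≈ 3.044 in

S = 6500/427 in ≈ 15.222 in; Ia = 1300/427 in ≈ 3.044 in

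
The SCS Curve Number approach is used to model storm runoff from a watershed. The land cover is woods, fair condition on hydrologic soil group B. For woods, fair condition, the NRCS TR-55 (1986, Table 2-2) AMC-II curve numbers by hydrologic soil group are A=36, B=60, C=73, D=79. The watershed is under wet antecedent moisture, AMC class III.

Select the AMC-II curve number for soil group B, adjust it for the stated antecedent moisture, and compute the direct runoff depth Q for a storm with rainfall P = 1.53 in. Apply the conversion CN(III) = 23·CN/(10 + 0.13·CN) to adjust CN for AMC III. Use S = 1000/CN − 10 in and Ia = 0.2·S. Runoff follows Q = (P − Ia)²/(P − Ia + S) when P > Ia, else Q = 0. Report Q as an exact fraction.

Q = 42994249/183243300 in ≈ 0.235 in

NRCS table: woods, fair condition, soil group B → CN(II) = 60
CN(III) from CN(II)=60: (23·60)/(10 + 0.13·60) = 6900/89 ≈ 77.528
Max retention: S = 1000/(6900/89) − 10 = 200/69 in (≈ 2.899 in)
Initial abstraction Ia = S/5 = (200/69)/5 = 40/69 ≈ 0.580 in
P − Ia = 1.530 − 0.580 = 6557/6900 ≈ 0.950 in (> 0, runoff occurs)
Q: (6557/6900)² ÷ (26557/6900) = 42994249/183243300 in (≈ 0.235 in)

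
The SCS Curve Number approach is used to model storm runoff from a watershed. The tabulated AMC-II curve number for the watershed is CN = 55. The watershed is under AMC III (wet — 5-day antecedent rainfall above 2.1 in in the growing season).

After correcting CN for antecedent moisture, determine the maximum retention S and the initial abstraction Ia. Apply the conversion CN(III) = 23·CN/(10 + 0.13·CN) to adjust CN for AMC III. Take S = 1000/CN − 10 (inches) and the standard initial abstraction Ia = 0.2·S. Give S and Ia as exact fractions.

CN(III) from CN(II)=55: (23·55)/(10 + 0.13·55) = 25300/343 ≈ 73.761
Max retention: S = 1000/(25300/343) − 10 = 900/253 in (≈ 3.557 in)
Ia = 0.2S: 0.2·3.557 = 0.711 in (exactly 180/253)

S = 900/253 in ≈ 3.557 in; Ia = 180/253 in ≈ 0.711 in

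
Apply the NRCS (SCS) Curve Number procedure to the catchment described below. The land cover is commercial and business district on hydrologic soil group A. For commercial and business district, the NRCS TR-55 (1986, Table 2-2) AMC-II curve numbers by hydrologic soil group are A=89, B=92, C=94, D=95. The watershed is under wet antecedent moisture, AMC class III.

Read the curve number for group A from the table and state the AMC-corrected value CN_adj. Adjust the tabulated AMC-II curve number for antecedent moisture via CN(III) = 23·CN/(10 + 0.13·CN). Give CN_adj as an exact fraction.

NRCS table: commercial and business district, soil group A → CN(II) = 89
Wet (AMC III): CN(III) = 23·89/(10 + 0.13·89) = 2047/(2157/100) = 204700/2157 ≈ 94.900

CN_adj = 204700/2157 ≈ 94.900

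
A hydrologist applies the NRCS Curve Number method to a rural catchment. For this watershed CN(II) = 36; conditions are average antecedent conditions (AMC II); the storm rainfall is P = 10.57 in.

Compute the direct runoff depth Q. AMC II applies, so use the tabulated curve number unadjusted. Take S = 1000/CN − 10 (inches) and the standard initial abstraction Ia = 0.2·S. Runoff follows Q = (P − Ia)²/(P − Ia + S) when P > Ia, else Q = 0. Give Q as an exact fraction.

AMC II — tabulated CN = 36 applies directly.
Retention S: 1000/CN − 10 with CN=36.000 → S = 160/9 ≈ 17.778 in
Initial abstraction Ia = S/5 = (160/9)/5 = 32/9 ≈ 3.556 in
Excess rainfall: 10.570 − 3.556 = 7.014 in; P > Ia so Q > 0
Q: (6313/900)² ÷ (22313/900) = 39853969/20081700 in (≈ 1.985 in)

Q = 39853969/20081700 in ≈ 1.985 in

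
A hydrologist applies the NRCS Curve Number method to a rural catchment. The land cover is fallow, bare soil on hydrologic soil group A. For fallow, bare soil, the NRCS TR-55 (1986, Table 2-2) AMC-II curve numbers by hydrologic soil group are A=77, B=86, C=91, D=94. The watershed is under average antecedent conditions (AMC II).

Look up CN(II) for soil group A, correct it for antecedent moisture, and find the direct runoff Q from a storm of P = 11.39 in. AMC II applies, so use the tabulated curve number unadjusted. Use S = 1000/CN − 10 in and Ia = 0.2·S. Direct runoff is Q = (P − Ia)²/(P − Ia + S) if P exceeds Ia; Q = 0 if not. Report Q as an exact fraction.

Q = 6906108609/816993100 in ≈ 8.453 in

NRCS table: fallow, bare soil, soil group A → CN(II) = 77
CN(II) = 77; AMC II needs no correction.
Retention S: 1000/CN − 10 with CN=77.000 → S = 230/77 ≈ 2.987 in
Ia = 0.2S: 0.2·2.987 = 0.597 in (exactly 46/77)
P − Ia = 11.390 − 0.597 = 83103/7700 ≈ 10.793 in (> 0, runoff occurs)
Q: (83103/7700)² ÷ (106103/7700) = 6906108609/816993100 in (≈ 8.453 in)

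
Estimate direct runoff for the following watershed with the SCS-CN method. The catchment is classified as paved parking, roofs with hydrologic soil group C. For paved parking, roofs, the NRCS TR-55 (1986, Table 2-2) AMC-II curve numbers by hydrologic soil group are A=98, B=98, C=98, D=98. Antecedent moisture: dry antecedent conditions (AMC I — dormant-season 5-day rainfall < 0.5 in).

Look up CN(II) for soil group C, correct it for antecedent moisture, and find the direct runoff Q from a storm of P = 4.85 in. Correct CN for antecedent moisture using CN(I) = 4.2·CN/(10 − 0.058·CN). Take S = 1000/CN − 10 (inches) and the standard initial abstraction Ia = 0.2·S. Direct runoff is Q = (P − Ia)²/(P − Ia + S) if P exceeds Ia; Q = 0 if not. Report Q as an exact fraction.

Q = 9567382969/2218791540 in ≈ 4.312 in

NRCS table: paved parking, roofs, soil group C → CN(II) = 98
Adjust CN=98 to AMC I: 4.2·98/(10 − 0.058·98) → (2058/5) ÷ (1079/250) = 102900/1079 ≈ 95.366
Max retention: S = 1000/(102900/1079) − 10 = 500/1029 in (≈ 0.486 in)
Initial abstraction Ia = S/5 = (500/1029)/5 = 100/1029 ≈ 0.097 in
Excess rainfall: 4.850 − 0.097 = 4.753 in; P > Ia so Q > 0
Q = (97813/20580)²/((97813/20580) + 500/1029) = (9567382969/423536400)/(107813/20580) = 9567382969/2218791540 in ≈ 4.312 in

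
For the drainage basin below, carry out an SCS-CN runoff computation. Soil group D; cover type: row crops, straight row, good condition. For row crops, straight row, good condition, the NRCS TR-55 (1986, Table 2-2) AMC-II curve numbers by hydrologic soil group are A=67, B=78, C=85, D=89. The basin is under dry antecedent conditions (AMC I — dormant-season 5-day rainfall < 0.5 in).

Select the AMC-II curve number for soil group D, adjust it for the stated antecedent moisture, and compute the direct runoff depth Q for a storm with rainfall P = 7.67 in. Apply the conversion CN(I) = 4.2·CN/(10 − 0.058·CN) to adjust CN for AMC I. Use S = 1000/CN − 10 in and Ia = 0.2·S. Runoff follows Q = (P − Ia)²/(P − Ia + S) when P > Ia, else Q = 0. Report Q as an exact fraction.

NRCS table: row crops, straight row, good condition, soil group D → CN(II) = 89
Dry (AMC I): CN(I) = 4.2·89/(10 − 0.058·89) = (1869/5)/(2419/500) = 186900/2419 ≈ 77.263
Max retention: S = 1000/(186900/2419) − 10 = 5500/1869 in (≈ 2.943 in)
Ia = 0.2·(5500/1869) = 1100/1869 in ≈ 0.589 in
Excess rainfall: 7.670 − 0.589 = 7.081 in; P > Ia so Q > 0
Q: (1323523/186900)² ÷ (1873523/186900) = 1751713131529/350161448700 in (≈ 5.003 in)

Q = 1751713131529/350161448700 in ≈ 5.003 in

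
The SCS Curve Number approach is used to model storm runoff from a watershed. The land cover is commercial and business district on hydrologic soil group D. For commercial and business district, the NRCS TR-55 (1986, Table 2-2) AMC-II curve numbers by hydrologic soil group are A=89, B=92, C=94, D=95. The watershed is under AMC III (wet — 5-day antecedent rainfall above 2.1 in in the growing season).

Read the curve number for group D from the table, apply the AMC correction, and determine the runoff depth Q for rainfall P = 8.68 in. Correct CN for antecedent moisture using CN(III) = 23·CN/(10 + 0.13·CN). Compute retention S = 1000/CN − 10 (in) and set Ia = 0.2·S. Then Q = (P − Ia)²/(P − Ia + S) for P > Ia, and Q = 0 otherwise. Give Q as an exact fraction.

NRCS table: commercial and business district, soil group D → CN(II) = 95
Wet (AMC III): CN(III) = 23·95/(10 + 0.13·95) = 2185/(447/20) = 43700/447 ≈ 97.763
S = 1000/(43700/447) − 10 = 100/437 in ≈ 0.229 in
Initial abstraction Ia = S/5 = (100/437)/5 = 20/437 ≈ 0.046 in
Excess rainfall: 8.680 − 0.046 = 8.634 in; P > Ia so Q > 0
Q: (94329/10925)² ÷ (96829/10925) = 8897960241/1057856825 in (≈ 8.411 in)

Q = 8897960241/1057856825 in ≈ 8.411 in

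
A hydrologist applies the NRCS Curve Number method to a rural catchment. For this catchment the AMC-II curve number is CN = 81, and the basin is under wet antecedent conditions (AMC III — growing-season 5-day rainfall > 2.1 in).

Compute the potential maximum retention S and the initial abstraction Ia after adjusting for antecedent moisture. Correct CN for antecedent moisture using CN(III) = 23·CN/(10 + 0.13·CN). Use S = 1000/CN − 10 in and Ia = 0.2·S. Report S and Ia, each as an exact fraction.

Adjust CN=81 to AMC III: 23·81/(10 + 0.13·81) → 1863 ÷ (2053/100) = 186300/2053 ≈ 90.745
S = 1000/(186300/2053) − 10 = 1900/1863 in ≈ 1.020 in
Initial abstraction Ia = S/5 = (1900/1863)/5 = 380/1863 ≈ 0.204 in

S = 1900/1863 in ≈ 1.020 in; Ia = 380/1863 in ≈ 0.204 in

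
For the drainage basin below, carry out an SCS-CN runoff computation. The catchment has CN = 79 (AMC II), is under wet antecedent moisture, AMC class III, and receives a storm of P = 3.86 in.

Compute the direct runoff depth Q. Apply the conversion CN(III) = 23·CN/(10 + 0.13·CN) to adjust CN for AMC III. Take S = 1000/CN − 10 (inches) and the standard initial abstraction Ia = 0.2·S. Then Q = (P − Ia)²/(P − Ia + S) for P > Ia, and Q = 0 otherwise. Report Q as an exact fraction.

Wet (AMC III): CN(III) = 23·79/(10 + 0.13·79) = 1817/(2027/100) = 181700/2027 ≈ 89.640
Max retention: S = 1000/(181700/2027) − 10 = 2100/1817 in (≈ 1.156 in)
Ia = 0.2·(2100/1817) = 420/1817 in ≈ 0.231 in
P − Ia = 3.860 − 0.231 = 329681/90850 ≈ 3.629 in (> 0, runoff occurs)
Runoff Q = (P−Ia)²/(P−Ia+S) = (3.629)²/(3.629+1.156) = 108689561761/39490768850 ≈ 2.752 in

Q = 108689561761/39490768850 in ≈ 2.752 in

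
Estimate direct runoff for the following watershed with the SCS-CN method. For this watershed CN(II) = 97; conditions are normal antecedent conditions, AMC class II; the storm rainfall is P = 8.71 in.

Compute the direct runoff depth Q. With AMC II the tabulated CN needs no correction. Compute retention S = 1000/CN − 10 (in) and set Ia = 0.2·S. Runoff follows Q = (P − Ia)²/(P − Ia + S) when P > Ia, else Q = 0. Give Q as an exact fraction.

Q = 7037028769/842803900 in ≈ 8.350 in

AMC II — tabulated CN = 97 applies directly.
S = 1000/97 − 10 = 30/97 in ≈ 0.309 in
Ia = 0.2·(30/97) = 6/97 in ≈ 0.062 in
Excess rainfall: 8.710 − 0.062 = 8.648 in; P > Ia so Q > 0
Q: (83887/9700)² ÷ (86887/9700) = 7037028769/842803900 in (≈ 8.350 in)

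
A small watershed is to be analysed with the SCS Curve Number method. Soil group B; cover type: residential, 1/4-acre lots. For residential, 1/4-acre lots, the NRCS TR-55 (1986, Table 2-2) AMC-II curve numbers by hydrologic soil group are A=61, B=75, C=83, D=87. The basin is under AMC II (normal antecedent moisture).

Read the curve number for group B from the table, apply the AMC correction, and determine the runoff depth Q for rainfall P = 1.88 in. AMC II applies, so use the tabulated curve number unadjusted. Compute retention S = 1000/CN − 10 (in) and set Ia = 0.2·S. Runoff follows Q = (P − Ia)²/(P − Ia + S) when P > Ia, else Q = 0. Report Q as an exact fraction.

Q = 8281/25575 in ≈ 0.324 in

NRCS table: residential, 1/4-acre lots, soil group B → CN(II) = 75
CN(II) = 75; AMC II needs no correction.
Retention S: 1000/CN − 10 with CN=75.000 → S = 10/3 ≈ 3.333 in
Initial abstraction Ia = S/5 = (10/3)/5 = 2/3 ≈ 0.667 in
Excess rainfall: 1.880 − 0.667 = 1.213 in; P > Ia so Q > 0
Q: (91/75)² ÷ (341/75) = 8281/25575 in (≈ 0.324 in)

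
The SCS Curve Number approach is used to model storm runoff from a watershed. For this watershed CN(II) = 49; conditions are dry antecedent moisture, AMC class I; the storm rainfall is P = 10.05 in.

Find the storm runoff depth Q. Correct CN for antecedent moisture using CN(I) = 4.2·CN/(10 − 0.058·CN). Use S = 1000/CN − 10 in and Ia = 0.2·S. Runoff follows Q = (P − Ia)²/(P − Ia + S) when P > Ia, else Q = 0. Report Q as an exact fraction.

CN(I) from CN(II)=49: (4.2·49)/(10 − 0.058·49) = 34300/1193 ≈ 28.751
Max retention: S = 1000/(34300/1193) − 10 = 8500/343 in (≈ 24.781 in)
Ia = 0.2·(8500/343) = 1700/343 in ≈ 4.956 in
P − Ia = 10.050 − 4.956 = 34943/6860 ≈ 5.094 in (> 0, runoff occurs)
Q = (34943/6860)²/((34943/6860) + 8500/343) = (1221013249/47059600)/(204943/6860) = 1221013249/1405908980 in ≈ 0.868 in

Q = 1221013249/1405908980 in ≈ 0.868 in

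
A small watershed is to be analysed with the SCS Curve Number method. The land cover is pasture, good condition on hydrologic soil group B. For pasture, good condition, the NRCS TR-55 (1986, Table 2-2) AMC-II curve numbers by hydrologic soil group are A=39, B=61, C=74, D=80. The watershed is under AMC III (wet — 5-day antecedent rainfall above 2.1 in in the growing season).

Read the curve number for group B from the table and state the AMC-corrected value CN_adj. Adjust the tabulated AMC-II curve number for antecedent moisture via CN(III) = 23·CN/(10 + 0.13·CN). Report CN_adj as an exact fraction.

NRCS table: pasture, good condition, soil group B → CN(II) = 61
Adjust CN=61 to AMC III: 23·61/(10 + 0.13·61) → 1403 ÷ (1793/100) = 140300/1793 ≈ 78.249

CN_adj = 140300/1793 ≈ 78.249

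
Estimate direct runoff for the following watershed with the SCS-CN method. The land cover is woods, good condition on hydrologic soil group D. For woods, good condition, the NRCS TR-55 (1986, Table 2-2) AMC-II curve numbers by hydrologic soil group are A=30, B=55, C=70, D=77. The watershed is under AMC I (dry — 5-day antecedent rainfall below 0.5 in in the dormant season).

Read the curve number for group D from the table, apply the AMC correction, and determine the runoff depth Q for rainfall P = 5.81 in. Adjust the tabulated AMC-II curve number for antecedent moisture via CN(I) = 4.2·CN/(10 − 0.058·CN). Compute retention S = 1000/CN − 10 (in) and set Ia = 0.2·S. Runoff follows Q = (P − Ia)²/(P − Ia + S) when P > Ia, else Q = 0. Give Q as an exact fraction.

Q = 503357613529/300677430900 in ≈ 1.674 in

NRCS table: woods, good condition, soil group D → CN(II) = 77
Adjust CN=77 to AMC I: 4.2·77/(10 − 0.058·77) → (1617/5) ÷ (2767/500) = 161700/2767 ≈ 58.439
Retention S: 1000/CN − 10 with CN=58.439 → S = 11500/1617 ≈ 7.112 in
Ia = 0.2S: 0.2·7.112 = 1.422 in (exactly 2300/1617)
Excess rainfall: 5.810 − 1.422 = 4.388 in; P > Ia so Q > 0
Runoff Q = (P−Ia)²/(P−Ia+S) = (4.388)²/(4.388+7.112) = 503357613529/300677430900 ≈ 1.674 in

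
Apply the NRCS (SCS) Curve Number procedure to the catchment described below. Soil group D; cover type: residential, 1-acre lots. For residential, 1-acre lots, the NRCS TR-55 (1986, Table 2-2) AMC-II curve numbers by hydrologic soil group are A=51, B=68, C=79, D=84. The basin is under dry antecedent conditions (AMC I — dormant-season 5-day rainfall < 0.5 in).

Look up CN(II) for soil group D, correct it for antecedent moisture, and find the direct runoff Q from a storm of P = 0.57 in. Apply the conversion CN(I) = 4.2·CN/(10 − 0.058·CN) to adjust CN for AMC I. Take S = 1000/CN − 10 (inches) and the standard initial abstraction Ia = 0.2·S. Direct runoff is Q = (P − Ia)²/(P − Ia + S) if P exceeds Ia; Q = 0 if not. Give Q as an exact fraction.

NRCS table: residential, 1-acre lots, soil group D → CN(II) = 84
CN(I) from CN(II)=84: (4.2·84)/(10 − 0.058·84) = 44100/641 ≈ 68.799
S = 1000/(44100/641) − 10 = 2000/441 in ≈ 4.535 in
Ia = 0.2·(2000/441) = 400/441 in ≈ 0.907 in
P = 0.570 ≤ Ia = 0.907 in: entire storm abstracted, Q = 0.

Q = 0 in ≈ 0.000 in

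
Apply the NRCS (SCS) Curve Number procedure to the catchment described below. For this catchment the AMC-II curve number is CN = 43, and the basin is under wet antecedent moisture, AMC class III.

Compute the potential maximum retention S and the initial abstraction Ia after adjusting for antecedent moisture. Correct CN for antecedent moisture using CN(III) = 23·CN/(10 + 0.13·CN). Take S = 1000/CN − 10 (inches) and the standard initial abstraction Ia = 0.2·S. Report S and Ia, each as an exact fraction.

Wet (AMC III): CN(III) = 23·43/(10 + 0.13·43) = 989/(1559/100) = 98900/1559 ≈ 63.438
Retention S: 1000/CN − 10 with CN=63.438 → S = 5700/989 ≈ 5.763 in
Initial abstraction Ia = S/5 = (5700/989)/5 = 1140/989 ≈ 1.153 in

S = 5700/989 in ≈ 5.763 in; Ia = 1140/989 in ≈ 1.153 in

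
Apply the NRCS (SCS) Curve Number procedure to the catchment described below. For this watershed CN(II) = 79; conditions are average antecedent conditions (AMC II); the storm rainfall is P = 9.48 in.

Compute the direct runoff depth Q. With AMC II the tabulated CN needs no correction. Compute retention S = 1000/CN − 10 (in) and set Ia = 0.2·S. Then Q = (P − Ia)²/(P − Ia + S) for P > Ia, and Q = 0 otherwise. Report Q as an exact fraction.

Q = 34703881/5030325 in ≈ 6.899 in

CN(II) = 79; AMC II needs no correction.
Retention S: 1000/CN − 10 with CN=79.000 → S = 210/79 ≈ 2.658 in
Ia = 0.2·(210/79) = 42/79 in ≈ 0.532 in
Since P=9.480 > Ia=0.532: effective rainfall P−Ia = 17673/1975 in
Q = (17673/1975)²/((17673/1975) + 210/79) = (312334929/3900625)/(22923/1975) = 34703881/5030325 in ≈ 6.899 in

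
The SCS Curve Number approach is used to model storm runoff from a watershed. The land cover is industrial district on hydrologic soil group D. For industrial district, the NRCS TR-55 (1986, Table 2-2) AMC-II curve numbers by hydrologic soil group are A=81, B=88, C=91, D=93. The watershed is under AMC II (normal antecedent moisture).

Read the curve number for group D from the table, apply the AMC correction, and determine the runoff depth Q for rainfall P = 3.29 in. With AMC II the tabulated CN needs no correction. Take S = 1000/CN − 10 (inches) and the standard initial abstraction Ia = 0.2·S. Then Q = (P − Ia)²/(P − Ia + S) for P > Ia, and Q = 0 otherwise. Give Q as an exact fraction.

NRCS table: industrial district, soil group D → CN(II) = 93
AMC II — tabulated CN = 93 applies directly.
S = 1000/93 − 10 = 70/93 in ≈ 0.753 in
Ia = 0.2S: 0.2·0.753 = 0.151 in (exactly 14/93)
P − Ia = 3.290 − 0.151 = 29197/9300 ≈ 3.139 in (> 0, runoff occurs)
Q: (29197/9300)² ÷ (36197/9300) = 121780687/48090300 in (≈ 2.532 in)

Q = 121780687/48090300 in ≈ 2.532 in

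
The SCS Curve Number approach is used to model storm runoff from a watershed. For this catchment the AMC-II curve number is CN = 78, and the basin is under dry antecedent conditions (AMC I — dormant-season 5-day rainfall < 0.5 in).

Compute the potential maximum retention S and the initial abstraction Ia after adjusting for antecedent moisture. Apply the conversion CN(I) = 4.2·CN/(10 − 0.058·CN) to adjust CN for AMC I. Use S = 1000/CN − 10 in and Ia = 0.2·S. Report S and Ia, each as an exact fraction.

Dry (AMC I): CN(I) = 4.2·78/(10 − 0.058·78) = (1638/5)/(1369/250) = 81900/1369 ≈ 59.825
Retention S: 1000/CN − 10 with CN=59.825 → S = 5500/819 ≈ 6.716 in
Ia = 0.2S: 0.2·6.716 = 1.343 in (exactly 1100/819)

S = 5500/819 in ≈ 6.716 in; Ia = 1100/819 in ≈ 1.343 in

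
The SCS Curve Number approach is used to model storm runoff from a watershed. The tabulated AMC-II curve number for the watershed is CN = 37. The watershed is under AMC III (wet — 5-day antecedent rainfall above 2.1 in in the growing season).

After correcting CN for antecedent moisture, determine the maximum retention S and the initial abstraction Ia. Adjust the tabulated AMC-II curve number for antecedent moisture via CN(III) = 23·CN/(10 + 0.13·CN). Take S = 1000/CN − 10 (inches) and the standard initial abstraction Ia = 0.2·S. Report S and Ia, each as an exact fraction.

S = 6300/851 in ≈ 7.403 in; Ia = 1260/851 in ≈ 1.481 in

Wet (AMC III): CN(III) = 23·37/(10 + 0.13·37) = 851/(1481/100) = 85100/1481 ≈ 57.461
Max retention: S = 1000/(85100/1481) − 10 = 6300/851 in (≈ 7.403 in)
Ia = 0.2·(6300/851) = 1260/851 in ≈ 1.481 in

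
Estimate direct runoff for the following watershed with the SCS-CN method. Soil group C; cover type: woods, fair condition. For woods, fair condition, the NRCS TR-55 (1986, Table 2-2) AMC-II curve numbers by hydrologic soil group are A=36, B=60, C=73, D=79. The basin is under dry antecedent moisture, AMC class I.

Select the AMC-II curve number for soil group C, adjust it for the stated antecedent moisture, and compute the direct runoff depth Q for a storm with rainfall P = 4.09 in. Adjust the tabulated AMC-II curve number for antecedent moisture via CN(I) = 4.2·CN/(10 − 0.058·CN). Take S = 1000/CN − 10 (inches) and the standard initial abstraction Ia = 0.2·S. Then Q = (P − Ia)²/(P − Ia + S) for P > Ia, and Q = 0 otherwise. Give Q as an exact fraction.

Q = 14160762001/29075848900 in ≈ 0.487 in

NRCS table: woods, fair condition, soil group C → CN(II) = 73
Dry (AMC I): CN(I) = 4.2·73/(10 − 0.058·73) = (1533/5)/(2883/500) = 51100/961 ≈ 53.174
S = 1000/(51100/961) − 10 = 4500/511 in ≈ 8.806 in
Ia = 0.2·(4500/511) = 900/511 in ≈ 1.761 in
Excess rainfall: 4.090 − 1.761 = 2.329 in; P > Ia so Q > 0
Q = (118999/51100)²/((118999/51100) + 4500/511) = (14160762001/2611210000)/(568999/51100) = 14160762001/29075848900 in ≈ 0.487 in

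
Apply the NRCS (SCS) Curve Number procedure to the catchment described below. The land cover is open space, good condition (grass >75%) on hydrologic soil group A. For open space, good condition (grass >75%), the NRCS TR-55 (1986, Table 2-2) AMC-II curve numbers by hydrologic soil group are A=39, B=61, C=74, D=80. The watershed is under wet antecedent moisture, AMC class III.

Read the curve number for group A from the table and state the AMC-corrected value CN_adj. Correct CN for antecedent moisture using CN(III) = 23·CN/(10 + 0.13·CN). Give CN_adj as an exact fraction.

CN_adj = 89700/1507 ≈ 59.522

NRCS table: open space, good condition (grass >75%), soil group A → CN(II) = 39
Wet (AMC III): CN(III) = 23·39/(10 + 0.13·39) = 897/(1507/100) = 89700/1507 ≈ 59.522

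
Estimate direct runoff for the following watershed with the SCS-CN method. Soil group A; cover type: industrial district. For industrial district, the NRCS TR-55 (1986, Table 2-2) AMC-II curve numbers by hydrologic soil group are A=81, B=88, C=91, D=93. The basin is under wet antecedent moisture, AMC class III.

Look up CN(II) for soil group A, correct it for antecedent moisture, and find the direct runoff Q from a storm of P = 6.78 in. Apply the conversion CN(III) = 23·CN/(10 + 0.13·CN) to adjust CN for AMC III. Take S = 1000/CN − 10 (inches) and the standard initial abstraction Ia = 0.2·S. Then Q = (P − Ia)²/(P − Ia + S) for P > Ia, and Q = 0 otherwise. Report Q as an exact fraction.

NRCS table: industrial district, soil group A → CN(II) = 81
Wet (AMC III): CN(III) = 23·81/(10 + 0.13·81) = 1863/(2053/100) = 186300/2053 ≈ 90.745
Retention S: 1000/CN − 10 with CN=90.745 → S = 1900/1863 ≈ 1.020 in
Ia = 0.2S: 0.2·1.020 = 0.204 in (exactly 380/1863)
Excess rainfall: 6.780 − 0.204 = 6.576 in; P > Ia so Q > 0
Q = (612557/93150)²/((612557/93150) + 1900/1863) = (375226078249/8676922500)/(707557/93150) = 375226078249/65908934550 in ≈ 5.693 in

Q = 375226078249/65908934550 in ≈ 5.693 in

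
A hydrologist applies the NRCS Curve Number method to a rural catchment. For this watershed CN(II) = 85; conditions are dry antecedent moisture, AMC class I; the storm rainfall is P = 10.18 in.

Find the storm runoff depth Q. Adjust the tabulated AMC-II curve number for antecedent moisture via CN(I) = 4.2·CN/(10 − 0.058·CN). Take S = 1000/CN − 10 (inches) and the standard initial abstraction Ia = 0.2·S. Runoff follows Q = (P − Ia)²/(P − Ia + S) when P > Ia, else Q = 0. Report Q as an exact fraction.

Dry (AMC I): CN(I) = 4.2·85/(10 − 0.058·85) = 357/(507/100) = 11900/169 ≈ 70.414
Retention S: 1000/CN − 10 with CN=70.414 → S = 500/119 ≈ 4.202 in
Ia = 0.2·(500/119) = 100/119 in ≈ 0.840 in
Since P=10.180 > Ia=0.840: effective rainfall P−Ia = 55571/5950 in
Q = (55571/5950)²/((55571/5950) + 500/119) = (3088136041/35402500)/(80571/5950) = 3088136041/479397450 in ≈ 6.442 in

Q = 3088136041/479397450 in ≈ 6.442 in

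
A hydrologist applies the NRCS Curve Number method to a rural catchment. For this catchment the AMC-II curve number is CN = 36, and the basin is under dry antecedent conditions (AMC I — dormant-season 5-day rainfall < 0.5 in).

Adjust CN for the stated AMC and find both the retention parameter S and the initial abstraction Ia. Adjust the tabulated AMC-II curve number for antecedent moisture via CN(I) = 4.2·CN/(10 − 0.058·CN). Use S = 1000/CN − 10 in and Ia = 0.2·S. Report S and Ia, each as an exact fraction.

S = 8000/189 in ≈ 42.328 in; Ia = 1600/189 in ≈ 8.466 in

CN(I) from CN(II)=36: (4.2·36)/(10 − 0.058·36) = 18900/989 ≈ 19.110
Retention S: 1000/CN − 10 with CN=19.110 → S = 8000/189 ≈ 42.328 in
Initial abstraction Ia = S/5 = (8000/189)/5 = 1600/189 ≈ 8.466 in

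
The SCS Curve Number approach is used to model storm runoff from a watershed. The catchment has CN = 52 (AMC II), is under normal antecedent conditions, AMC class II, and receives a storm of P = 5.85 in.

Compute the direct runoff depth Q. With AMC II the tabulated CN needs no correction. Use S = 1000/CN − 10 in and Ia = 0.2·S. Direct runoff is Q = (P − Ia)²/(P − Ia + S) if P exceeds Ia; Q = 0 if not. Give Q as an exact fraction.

Average conditions: CN = 52 (no AMC adjustment).
Max retention: S = 1000/52 − 10 = 120/13 in (≈ 9.231 in)
Initial abstraction Ia = S/5 = (120/13)/5 = 24/13 ≈ 1.846 in
P − Ia = 5.850 − 1.846 = 1041/260 ≈ 4.004 in (> 0, runoff occurs)
Runoff Q = (P−Ia)²/(P−Ia+S) = (4.004)²/(4.004+9.231) = 361227/298220 ≈ 1.211 in

Q = 361227/298220 in ≈ 1.211 in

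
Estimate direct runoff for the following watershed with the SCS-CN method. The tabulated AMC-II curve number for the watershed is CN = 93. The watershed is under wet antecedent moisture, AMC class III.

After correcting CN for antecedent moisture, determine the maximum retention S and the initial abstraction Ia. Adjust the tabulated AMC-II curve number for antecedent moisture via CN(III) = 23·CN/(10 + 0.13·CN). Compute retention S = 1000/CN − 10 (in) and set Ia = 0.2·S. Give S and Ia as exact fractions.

S = 700/2139 in ≈ 0.327 in; Ia = 140/2139 in ≈ 0.065 in

CN(III) from CN(II)=93: (23·93)/(10 + 0.13·93) = 213900/2209 ≈ 96.831
Max retention: S = 1000/(213900/2209) − 10 = 700/2139 in (≈ 0.327 in)
Ia = 0.2·(700/2139) = 140/2139 in ≈ 0.065 in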